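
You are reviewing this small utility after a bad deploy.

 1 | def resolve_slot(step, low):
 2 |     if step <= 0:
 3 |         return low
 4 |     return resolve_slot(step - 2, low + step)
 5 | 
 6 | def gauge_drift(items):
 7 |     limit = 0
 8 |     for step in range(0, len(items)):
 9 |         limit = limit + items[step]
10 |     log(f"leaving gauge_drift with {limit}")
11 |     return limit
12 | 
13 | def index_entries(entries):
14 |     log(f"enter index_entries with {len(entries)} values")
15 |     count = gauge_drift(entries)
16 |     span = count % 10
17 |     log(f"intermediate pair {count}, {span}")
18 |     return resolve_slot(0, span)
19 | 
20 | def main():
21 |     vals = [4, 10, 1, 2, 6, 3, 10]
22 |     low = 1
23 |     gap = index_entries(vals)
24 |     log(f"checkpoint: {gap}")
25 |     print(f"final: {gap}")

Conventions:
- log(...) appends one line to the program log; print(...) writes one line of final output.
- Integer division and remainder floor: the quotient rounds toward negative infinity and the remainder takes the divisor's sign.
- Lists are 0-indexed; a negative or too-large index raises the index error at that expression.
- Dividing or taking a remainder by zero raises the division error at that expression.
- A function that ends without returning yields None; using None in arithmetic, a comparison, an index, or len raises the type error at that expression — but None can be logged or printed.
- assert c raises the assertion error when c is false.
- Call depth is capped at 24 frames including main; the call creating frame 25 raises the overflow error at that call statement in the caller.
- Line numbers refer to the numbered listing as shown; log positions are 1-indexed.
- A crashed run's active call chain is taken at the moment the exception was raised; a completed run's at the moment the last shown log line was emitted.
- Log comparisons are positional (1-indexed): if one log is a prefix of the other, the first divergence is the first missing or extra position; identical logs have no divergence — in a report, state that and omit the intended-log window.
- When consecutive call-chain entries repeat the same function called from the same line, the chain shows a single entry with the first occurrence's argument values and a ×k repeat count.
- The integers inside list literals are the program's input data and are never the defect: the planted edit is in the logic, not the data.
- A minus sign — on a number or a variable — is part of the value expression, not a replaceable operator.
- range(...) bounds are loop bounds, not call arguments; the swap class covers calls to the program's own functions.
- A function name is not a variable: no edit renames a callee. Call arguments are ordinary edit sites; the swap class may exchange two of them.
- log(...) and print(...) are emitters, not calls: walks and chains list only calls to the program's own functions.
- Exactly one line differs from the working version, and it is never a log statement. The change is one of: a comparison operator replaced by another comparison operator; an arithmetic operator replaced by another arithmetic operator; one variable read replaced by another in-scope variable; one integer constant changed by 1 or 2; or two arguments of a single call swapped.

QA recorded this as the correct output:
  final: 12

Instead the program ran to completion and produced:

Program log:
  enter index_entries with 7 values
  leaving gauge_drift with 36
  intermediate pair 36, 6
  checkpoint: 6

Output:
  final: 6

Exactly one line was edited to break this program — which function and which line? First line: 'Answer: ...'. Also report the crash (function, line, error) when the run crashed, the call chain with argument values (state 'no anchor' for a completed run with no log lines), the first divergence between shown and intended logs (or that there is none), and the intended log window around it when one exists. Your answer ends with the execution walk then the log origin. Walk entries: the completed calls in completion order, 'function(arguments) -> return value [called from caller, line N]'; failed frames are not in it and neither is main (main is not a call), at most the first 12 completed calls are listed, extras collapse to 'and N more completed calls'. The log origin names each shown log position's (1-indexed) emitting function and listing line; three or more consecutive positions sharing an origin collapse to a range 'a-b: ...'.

Answer: the defect is in index_entries at line 18.
Core observation: Everything matches until log position 4, which reads 'checkpoint: 6' in place of 'checkpoint: 12'.
Call chain: main.
First divergence: at position 4 the run shows 'checkpoint: 6' where the working version logs 'checkpoint: 12'.
Intended log window:
  2: leaving gauge_drift with 36
  3: intermediate pair 36, 6
  4: checkpoint: 12
Execution walk:
  gauge_drift([4, 10, 1, 2, 6, 3, 10]) -> 36  [called from index_entries, line 15]
  resolve_slot(0, 6) -> 6  [called from index_entries, line 18]
  index_entries([4, 10, 1, 2, 6, 3, 10]) -> 6  [called from main, line 23]
Log origins:
  1 — index_entries, line 14
  2 — gauge_drift, line 10
  3 — index_entries, line 17
  4 — main, line 24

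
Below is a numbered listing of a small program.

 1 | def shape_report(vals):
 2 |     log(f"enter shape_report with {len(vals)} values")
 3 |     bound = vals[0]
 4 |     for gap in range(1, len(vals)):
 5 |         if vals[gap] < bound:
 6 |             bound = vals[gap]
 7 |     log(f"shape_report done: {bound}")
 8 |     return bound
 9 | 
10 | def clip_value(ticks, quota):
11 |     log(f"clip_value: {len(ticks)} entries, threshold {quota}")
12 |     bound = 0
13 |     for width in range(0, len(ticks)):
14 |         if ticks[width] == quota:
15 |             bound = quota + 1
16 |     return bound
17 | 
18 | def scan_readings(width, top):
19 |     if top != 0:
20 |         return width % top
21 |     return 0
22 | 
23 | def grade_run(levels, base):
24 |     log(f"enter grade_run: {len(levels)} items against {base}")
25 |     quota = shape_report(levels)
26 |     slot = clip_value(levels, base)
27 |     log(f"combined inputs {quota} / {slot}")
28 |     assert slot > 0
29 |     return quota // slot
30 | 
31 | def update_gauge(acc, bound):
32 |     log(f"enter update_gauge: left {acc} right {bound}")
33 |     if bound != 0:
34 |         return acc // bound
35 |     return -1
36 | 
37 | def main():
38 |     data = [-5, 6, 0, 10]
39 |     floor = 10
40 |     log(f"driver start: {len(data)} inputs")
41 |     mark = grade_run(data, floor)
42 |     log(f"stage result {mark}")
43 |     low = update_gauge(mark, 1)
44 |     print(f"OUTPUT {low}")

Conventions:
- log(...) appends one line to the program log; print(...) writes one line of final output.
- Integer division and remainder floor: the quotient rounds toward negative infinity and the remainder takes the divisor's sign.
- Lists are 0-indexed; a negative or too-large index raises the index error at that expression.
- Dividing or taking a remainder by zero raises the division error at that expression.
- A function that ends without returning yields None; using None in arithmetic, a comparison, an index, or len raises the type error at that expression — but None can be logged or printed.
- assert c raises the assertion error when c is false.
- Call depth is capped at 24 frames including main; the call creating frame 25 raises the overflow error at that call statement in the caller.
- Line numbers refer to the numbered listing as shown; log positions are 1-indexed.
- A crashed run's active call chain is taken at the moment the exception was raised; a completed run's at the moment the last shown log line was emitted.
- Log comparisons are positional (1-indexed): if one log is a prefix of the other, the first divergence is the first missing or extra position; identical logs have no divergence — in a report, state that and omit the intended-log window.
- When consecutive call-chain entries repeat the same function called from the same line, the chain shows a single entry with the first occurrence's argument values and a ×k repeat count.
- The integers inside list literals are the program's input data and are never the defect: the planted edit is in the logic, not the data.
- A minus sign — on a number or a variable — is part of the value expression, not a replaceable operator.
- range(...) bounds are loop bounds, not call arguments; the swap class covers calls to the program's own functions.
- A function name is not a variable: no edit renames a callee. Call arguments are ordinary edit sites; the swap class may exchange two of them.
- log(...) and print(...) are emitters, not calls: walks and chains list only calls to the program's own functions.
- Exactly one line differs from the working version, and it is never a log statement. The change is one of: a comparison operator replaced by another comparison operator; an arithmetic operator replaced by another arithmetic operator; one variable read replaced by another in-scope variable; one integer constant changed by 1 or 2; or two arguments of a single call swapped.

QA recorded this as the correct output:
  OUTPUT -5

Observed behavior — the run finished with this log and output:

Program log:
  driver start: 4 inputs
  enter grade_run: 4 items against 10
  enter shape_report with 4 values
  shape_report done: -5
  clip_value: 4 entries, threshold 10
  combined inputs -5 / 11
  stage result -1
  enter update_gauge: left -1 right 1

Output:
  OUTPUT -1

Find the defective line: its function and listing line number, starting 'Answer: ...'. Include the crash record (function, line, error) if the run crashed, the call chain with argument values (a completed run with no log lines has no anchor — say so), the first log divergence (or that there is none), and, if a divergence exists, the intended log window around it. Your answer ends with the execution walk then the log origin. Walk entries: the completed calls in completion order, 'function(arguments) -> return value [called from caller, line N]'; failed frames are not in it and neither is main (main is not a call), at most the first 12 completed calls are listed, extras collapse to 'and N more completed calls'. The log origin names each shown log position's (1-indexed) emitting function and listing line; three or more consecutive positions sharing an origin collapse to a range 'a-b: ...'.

Answer: the defect is in clip_value at line 15.
Key observation: The earliest visible damage is log position 6 — 'combined inputs -5 / 11' rather than the intended 'combined inputs -5 / 1'.
Call chain: main -> update_gauge(-1, 1) (called at line 43).
First divergence: position 6 — shown 'combined inputs -5 / 11', intended 'combined inputs -5 / 1'.
Intended log window:
  4: shape_report done: -5
  5: clip_value: 4 entries, threshold 10
  6: combined inputs -5 / 1
  7: stage result -5
Execution walk:
  shape_report([-5, 6, 0, 10]) -> -5  [called from grade_run, line 25]
  clip_value([-5, 6, 0, 10], 10) -> 11  [called from grade_run, line 26]
  grade_run([-5, 6, 0, 10], 10) -> -1  [called from main, line 41]
  update_gauge(-1, 1) -> -1  [called from main, line 43]
Origin of each log line:
  1: from main, line 40
  2: from grade_run, line 24
  3: from shape_report, line 2
  4: from shape_report, line 7
  5: from clip_value, line 11
  6: from grade_run, line 27
  7: from main, line 42
  8: from update_gauge, line 32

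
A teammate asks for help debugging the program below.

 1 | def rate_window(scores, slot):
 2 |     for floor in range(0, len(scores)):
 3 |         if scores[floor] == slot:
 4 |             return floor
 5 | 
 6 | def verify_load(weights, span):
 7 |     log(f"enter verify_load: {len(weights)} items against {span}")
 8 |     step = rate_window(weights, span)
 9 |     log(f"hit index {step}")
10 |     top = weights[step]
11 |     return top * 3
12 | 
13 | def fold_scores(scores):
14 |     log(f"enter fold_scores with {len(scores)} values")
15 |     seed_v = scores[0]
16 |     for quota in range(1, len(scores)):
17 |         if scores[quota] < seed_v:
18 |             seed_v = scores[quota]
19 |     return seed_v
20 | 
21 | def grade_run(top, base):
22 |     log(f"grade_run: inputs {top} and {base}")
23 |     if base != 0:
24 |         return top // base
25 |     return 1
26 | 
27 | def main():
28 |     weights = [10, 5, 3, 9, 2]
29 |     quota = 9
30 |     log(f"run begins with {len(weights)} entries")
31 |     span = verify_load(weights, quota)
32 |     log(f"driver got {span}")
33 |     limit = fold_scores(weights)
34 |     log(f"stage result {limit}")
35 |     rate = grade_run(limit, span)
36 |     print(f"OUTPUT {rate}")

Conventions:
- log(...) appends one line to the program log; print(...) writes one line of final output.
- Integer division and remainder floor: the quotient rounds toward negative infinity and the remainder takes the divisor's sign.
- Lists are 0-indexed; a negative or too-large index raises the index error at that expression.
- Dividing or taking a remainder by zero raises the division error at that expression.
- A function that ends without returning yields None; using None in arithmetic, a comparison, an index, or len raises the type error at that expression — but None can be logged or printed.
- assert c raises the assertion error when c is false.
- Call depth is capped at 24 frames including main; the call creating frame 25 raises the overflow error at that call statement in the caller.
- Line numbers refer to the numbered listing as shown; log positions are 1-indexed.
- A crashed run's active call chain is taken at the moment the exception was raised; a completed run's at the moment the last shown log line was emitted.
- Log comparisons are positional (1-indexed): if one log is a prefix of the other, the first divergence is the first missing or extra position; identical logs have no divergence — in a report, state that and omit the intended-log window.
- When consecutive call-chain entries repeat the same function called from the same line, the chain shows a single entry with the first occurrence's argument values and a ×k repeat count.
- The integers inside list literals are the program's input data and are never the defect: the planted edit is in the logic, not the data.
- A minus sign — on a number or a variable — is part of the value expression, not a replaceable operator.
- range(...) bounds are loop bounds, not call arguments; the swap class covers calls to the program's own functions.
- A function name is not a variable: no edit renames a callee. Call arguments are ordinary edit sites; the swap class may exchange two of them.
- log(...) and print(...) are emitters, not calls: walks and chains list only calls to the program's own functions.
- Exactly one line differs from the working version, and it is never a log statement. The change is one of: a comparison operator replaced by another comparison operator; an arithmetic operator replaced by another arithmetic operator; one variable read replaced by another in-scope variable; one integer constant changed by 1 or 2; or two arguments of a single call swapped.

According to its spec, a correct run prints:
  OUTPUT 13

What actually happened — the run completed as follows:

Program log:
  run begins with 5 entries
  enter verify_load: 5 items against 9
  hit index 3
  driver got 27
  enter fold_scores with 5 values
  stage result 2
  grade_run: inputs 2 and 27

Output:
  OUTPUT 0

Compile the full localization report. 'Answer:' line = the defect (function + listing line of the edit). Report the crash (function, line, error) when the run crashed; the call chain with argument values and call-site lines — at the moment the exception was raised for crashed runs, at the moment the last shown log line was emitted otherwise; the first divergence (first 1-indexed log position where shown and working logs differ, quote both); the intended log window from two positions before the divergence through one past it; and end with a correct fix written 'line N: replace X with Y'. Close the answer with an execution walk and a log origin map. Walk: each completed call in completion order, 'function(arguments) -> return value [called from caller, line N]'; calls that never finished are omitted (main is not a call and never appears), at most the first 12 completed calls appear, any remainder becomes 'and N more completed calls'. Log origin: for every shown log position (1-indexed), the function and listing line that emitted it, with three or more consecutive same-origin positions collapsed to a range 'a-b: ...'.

Answer: the defect is in main at line 35.
The tell: Everything matches until log position 7, which reads 'grade_run: inputs 2 and 27' in place of 'grade_run: inputs 27 and 2'.
Call chain: main -> grade_run(2, 27) (called at line 35).
First divergence: position 7; shown 'grade_run: inputs 2 and 27' vs intended 'grade_run: inputs 27 and 2'.
Intended log window:
  5: enter fold_scores with 5 values
  6: stage result 2
  7: grade_run: inputs 27 and 2
Execution walk:
  rate_window([10, 5, 3, 9, 2], 9) -> 3  [called from verify_load, line 8]
  verify_load([10, 5, 3, 9, 2], 9) -> 27  [called from main, line 31]
  fold_scores([10, 5, 3, 9, 2]) -> 2  [called from main, line 33]
  grade_run(2, 27) -> 0  [called from main, line 35]
Log line origins:
  1: emitted by main (line 30)
  2: emitted by verify_load (line 7)
  3: emitted by verify_load (line 9)
  4: emitted by main (line 32)
  5: emitted by fold_scores (line 14)
  6: emitted by main (line 34)
  7: emitted by grade_run (line 22)
A correct fix: line 35: replace `grade_run(limit, span)` with `grade_run(span, limit)`.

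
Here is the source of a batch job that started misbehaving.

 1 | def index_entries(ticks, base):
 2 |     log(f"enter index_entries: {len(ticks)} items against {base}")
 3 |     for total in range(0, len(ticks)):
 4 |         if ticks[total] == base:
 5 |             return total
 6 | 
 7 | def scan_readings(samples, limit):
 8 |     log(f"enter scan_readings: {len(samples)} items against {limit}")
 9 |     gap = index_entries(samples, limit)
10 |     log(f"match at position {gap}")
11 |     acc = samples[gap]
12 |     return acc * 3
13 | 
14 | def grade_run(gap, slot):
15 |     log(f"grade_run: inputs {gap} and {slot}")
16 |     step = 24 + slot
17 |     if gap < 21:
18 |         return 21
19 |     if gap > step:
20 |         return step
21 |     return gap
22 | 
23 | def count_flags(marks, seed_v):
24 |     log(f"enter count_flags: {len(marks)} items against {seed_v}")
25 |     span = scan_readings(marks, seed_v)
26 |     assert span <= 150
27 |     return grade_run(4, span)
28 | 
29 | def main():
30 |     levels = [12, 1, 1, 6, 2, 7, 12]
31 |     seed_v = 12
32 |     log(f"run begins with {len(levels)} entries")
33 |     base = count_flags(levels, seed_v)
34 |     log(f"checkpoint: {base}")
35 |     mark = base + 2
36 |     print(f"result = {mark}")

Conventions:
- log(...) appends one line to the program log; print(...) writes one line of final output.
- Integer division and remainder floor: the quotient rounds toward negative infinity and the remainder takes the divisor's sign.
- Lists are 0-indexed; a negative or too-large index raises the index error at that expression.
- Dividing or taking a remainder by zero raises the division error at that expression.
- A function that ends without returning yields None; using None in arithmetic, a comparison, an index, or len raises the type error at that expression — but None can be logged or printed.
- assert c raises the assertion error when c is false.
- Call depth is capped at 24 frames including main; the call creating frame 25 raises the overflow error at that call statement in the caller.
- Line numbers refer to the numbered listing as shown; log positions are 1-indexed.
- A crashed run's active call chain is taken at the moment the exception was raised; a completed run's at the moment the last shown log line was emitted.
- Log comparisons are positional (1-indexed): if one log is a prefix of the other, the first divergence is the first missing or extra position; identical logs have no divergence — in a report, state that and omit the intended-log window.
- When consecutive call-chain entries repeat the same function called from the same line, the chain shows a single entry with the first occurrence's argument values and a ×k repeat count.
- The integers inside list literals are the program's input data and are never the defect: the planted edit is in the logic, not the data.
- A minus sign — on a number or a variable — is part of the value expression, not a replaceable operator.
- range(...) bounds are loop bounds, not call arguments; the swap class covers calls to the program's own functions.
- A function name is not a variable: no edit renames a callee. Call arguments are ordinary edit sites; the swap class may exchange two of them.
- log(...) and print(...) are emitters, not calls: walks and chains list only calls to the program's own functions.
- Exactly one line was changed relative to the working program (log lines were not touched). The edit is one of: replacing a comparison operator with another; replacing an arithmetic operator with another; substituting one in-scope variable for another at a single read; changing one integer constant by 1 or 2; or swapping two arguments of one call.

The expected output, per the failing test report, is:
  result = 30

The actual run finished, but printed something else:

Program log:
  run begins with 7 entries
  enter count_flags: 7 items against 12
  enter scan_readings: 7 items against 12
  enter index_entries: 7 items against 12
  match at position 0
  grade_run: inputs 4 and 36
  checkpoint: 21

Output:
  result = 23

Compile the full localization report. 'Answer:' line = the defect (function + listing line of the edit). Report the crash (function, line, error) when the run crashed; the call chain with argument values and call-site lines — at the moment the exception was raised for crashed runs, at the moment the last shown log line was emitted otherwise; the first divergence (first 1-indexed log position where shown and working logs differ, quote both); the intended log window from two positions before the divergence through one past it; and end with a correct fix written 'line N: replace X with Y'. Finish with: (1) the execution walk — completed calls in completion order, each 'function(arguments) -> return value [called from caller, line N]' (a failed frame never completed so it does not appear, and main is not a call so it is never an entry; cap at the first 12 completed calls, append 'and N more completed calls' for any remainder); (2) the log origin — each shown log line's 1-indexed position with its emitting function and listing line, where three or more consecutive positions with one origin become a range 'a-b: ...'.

Answer: the defect is in count_flags at line 27.
Core observation: The earliest visible damage is log position 6 — 'grade_run: inputs 4 and 36' rather than the intended 'grade_run: inputs 36 and 4'.
Call chain: main.
First divergence: position 6 — the shown line 'grade_run: inputs 4 and 36' should read 'grade_run: inputs 36 and 4'.
Intended log window:
  4: enter index_entries: 7 items against 12
  5: match at position 0
  6: grade_run: inputs 36 and 4
  7: checkpoint: 28
Execution walk:
  index_entries([12, 1, 1, 6, 2, 7, 12], 12) -> 0  [called from scan_readings, line 9]
  scan_readings([12, 1, 1, 6, 2, 7, 12], 12) -> 36  [called from count_flags, line 25]
  grade_run(4, 36) -> 21  [called from count_flags, line 27]
  count_flags([12, 1, 1, 6, 2, 7, 12], 12) -> 21  [called from main, line 33]
Log origin:
  1: logged in main at line 32
  2: logged in count_flags at line 24
  3: logged in scan_readings at line 8
  4: logged in index_entries at line 2
  5: logged in scan_readings at line 10
  6: logged in grade_run at line 15
  7: logged in main at line 34
A correct fix: line 27: replace `grade_run(4, span)` with `grade_run(span, 4)`.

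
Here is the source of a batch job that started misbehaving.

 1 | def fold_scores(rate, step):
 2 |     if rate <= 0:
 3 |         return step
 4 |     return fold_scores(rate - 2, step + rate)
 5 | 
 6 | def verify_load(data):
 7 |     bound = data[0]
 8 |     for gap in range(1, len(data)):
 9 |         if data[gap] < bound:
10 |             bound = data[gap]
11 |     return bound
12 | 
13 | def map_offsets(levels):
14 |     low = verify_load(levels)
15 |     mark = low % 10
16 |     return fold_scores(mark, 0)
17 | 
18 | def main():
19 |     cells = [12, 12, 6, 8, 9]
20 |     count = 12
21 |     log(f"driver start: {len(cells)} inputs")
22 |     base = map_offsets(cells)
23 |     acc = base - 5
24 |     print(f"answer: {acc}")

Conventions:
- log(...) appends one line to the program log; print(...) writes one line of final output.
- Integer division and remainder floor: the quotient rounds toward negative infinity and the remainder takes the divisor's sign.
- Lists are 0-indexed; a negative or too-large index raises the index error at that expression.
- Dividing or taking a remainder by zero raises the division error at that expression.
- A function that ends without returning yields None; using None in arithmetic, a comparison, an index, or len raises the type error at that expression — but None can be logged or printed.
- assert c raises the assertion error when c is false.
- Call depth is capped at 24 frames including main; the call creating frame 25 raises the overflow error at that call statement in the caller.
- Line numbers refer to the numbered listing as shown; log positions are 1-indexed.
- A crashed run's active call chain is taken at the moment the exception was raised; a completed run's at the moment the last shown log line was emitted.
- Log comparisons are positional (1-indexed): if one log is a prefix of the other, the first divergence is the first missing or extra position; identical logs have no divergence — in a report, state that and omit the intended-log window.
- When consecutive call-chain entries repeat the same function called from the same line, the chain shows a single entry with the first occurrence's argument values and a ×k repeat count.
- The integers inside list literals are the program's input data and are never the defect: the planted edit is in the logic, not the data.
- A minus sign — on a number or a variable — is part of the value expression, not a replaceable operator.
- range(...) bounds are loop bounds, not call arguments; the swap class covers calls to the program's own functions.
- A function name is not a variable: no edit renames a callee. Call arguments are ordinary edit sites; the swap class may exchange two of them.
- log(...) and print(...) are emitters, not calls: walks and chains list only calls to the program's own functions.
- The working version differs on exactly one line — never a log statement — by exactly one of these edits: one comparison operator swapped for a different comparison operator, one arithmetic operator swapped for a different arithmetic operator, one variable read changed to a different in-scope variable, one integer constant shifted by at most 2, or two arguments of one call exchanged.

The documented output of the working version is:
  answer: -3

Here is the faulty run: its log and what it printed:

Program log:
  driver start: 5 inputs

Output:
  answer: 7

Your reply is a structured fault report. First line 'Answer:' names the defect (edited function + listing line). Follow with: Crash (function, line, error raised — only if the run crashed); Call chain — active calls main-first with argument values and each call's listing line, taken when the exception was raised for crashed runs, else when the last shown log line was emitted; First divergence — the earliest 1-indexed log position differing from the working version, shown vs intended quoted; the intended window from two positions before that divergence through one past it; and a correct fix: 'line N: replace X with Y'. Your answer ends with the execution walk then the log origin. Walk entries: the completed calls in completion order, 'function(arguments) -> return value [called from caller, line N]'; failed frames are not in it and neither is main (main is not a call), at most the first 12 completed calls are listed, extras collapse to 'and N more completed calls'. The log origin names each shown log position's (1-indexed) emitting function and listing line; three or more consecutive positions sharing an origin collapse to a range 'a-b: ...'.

Answer: the defect is in verify_load at line 9.
Core observation: Log streams are identical — the defect surfaces only in the printed output.
Call chain: main.
First divergence: there is none — every log position agrees.
Execution walk:
  verify_load([12, 12, 6, 8, 9]) -> 6  [called from map_offsets, line 14]
  fold_scores(0, 12) -> 12  [called from fold_scores, line 4]
  fold_scores(2, 10) -> 12  [called from fold_scores, line 4]
  fold_scores(4, 6) -> 12  [called from fold_scores, line 4]
  fold_scores(6, 0) -> 12  [called from map_offsets, line 16]
  map_offsets([12, 12, 6, 8, 9]) -> 12  [called from main, line 22]
Log origin:
  1: logged in main at line 21
A correct fix: line 9: replace `<` with `>`.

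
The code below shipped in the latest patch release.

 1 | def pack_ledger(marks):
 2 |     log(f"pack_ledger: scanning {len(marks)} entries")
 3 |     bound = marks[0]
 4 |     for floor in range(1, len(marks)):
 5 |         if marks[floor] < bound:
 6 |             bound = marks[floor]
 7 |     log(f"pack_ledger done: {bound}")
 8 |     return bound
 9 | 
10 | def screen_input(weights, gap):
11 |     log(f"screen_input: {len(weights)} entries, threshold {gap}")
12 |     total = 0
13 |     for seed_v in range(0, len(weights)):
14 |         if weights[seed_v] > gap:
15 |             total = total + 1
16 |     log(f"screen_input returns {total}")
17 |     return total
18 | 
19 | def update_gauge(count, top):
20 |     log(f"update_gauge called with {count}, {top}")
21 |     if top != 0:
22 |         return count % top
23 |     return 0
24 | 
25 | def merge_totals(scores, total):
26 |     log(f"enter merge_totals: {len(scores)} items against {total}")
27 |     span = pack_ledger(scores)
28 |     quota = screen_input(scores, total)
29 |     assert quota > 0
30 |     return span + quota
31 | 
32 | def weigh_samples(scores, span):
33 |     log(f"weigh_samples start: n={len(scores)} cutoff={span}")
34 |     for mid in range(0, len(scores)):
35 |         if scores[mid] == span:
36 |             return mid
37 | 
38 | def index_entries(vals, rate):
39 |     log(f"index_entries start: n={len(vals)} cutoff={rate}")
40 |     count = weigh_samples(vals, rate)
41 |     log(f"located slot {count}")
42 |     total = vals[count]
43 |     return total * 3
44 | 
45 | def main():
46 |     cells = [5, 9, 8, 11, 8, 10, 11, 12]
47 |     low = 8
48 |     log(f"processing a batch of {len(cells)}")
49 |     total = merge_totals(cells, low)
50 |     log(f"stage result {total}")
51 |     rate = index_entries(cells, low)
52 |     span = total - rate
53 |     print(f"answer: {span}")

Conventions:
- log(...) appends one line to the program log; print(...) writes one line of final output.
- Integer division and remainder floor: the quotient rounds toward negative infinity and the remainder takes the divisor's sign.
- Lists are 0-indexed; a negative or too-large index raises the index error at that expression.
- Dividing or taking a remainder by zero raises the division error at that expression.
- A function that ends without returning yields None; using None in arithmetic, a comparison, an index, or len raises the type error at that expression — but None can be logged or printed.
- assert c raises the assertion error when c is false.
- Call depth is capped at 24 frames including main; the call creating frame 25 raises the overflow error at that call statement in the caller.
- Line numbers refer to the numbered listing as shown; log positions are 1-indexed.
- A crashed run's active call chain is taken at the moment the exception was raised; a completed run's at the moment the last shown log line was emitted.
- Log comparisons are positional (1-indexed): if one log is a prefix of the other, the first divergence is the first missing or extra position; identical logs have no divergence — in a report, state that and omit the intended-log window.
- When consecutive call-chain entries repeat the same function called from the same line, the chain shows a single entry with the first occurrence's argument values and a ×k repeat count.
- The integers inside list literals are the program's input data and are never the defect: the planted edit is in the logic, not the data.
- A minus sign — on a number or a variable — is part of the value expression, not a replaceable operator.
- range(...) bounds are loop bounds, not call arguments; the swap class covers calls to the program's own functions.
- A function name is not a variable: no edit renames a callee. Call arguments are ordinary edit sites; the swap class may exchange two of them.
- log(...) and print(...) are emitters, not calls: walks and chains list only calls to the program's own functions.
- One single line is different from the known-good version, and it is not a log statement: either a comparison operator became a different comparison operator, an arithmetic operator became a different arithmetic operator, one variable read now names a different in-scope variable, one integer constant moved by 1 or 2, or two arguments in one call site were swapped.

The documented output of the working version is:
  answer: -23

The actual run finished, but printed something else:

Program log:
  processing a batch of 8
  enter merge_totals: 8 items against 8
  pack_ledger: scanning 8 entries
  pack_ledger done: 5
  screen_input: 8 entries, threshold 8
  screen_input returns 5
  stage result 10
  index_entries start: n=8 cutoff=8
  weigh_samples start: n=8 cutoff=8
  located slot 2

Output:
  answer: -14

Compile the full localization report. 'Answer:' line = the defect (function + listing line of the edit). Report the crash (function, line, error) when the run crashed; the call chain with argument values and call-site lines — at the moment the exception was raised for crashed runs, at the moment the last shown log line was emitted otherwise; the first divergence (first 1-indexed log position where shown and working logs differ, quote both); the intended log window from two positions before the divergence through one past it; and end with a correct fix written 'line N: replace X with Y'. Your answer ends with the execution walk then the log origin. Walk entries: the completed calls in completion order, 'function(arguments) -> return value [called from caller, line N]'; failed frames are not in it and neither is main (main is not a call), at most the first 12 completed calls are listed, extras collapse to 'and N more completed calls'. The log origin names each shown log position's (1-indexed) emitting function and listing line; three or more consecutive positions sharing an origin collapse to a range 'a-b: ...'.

Answer: the defect is in merge_totals at line 30.
The tell: The earliest visible damage is log position 7 — 'stage result 10' rather than the intended 'stage result 1'.
Call chain: main -> index_entries([5, 9, 8, 11, 8, 10, 11, 12], 8) (called at line 51).
First divergence: position 7; shown 'stage result 10' vs intended 'stage result 1'.
Intended log window:
  5: screen_input: 8 entries, threshold 8
  6: screen_input returns 5
  7: stage result 1
  8: index_entries start: n=8 cutoff=8
Execution walk:
  pack_ledger([5, 9, 8, 11, 8, 10, 11, 12]) -> 5  [called from merge_totals, line 27]
  screen_input([5, 9, 8, 11, 8, 10, 11, 12], 8) -> 5  [called from merge_totals, line 28]
  merge_totals([5, 9, 8, 11, 8, 10, 11, 12], 8) -> 10  [called from main, line 49]
  weigh_samples([5, 9, 8, 11, 8, 10, 11, 12], 8) -> 2  [called from index_entries, line 40]
  index_entries([5, 9, 8, 11, 8, 10, 11, 12], 8) -> 24  [called from main, line 51]
Log origins:
  1: from main, line 48
  2: from merge_totals, line 26
  3: from pack_ledger, line 2
  4: from pack_ledger, line 7
  5: from screen_input, line 11
  6: from screen_input, line 16
  7: from main, line 50
  8: from index_entries, line 39
  9: from weigh_samples, line 33
  10: from index_entries, line 41
A correct fix: line 30: replace `+` with `//`.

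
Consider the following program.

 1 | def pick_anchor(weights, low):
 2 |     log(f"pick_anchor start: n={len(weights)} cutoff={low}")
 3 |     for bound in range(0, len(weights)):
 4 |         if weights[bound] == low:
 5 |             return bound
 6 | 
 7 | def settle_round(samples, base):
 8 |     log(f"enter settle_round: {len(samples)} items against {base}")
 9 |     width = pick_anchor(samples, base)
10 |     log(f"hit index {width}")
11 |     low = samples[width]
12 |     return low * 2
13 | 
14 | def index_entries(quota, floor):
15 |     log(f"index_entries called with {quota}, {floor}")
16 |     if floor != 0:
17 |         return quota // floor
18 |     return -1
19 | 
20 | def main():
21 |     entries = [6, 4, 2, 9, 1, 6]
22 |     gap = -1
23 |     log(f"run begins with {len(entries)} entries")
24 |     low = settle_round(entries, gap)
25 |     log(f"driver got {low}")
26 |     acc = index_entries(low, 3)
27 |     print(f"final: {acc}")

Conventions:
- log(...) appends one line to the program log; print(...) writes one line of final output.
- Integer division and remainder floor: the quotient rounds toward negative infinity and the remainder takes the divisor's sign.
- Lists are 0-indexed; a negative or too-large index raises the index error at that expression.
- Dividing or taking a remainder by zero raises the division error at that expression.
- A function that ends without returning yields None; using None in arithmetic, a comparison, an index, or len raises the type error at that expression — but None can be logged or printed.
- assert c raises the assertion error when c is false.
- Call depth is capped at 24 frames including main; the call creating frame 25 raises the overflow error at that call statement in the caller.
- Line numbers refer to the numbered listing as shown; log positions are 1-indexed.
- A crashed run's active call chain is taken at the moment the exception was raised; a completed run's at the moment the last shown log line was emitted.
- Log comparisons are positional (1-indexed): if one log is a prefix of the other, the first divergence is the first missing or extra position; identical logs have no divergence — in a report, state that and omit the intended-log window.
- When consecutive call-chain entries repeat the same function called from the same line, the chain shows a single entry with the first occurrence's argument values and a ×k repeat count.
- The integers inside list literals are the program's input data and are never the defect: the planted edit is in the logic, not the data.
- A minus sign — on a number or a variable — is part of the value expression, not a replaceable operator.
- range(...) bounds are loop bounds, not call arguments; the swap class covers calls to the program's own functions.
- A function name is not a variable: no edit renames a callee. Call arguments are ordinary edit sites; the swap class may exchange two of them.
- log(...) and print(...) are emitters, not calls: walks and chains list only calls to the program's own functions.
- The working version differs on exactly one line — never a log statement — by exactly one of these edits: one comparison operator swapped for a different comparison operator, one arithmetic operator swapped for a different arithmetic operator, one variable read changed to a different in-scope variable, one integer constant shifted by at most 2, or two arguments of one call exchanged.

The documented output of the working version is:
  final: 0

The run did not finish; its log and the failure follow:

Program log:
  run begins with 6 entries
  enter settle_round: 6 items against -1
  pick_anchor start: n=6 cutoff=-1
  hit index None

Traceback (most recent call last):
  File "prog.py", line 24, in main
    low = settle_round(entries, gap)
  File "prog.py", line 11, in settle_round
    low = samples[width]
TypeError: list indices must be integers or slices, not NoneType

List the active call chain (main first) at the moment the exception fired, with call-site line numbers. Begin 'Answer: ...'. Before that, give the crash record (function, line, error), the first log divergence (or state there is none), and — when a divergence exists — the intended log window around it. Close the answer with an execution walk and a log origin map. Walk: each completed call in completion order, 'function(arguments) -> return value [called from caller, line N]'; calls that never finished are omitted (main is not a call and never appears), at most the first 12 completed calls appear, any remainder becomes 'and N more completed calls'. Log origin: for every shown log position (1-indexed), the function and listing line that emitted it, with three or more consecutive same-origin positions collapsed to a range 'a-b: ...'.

Answer: main -> settle_round (called at line 24).
Key fact: Position 2 is the first bad log line: 'enter settle_round: 6 items against -1' should read 'enter settle_round: 6 items against 1'.
Crash: settle_round, line 11, TypeError.
First divergence: position 2 — the shown line 'enter settle_round: 6 items against -1' should read 'enter settle_round: 6 items against 1'.
Intended log window:
  1: run begins with 6 entries
  2: enter settle_round: 6 items against 1
  3: pick_anchor start: n=6 cutoff=1
Execution walk:
  pick_anchor([6, 4, 2, 9, 1, 6], -1) -> None  [called from settle_round, line 9]
Origin of each log line:
  1 — main, line 23
  2 — settle_round, line 8
  3 — pick_anchor, line 2
  4 — settle_round, line 10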